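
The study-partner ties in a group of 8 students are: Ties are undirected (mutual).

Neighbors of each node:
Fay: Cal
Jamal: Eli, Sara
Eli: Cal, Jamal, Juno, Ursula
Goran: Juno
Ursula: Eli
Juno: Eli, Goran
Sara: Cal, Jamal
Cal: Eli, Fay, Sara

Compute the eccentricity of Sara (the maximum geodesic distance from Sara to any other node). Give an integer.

Distances from Sara: Cal:1, Eli:2, Fay:2, Goran:4, Jamal:1, Juno:3, Ursula:3.
The largest is 4 (to Goran), so the eccentricity of Sara is 4.

4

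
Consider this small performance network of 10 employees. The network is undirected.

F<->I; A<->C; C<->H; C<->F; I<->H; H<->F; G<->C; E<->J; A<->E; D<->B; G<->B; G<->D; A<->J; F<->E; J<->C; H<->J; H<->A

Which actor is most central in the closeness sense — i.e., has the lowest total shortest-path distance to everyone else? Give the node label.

C

Farness (sum of distances to all others) for each node — A:16, B:24, C:13, D:24, E:20, F:16, G:17, H:15, I:21, J:16.
The smallest farness is 13, for C, so C has the highest closeness.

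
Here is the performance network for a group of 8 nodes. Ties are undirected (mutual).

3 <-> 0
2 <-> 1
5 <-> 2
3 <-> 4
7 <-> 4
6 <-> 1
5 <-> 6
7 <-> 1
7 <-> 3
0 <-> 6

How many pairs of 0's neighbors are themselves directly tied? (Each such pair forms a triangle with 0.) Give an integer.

0

0's neighbors are 3 and 6, but none of them are tied to each other, so no triangle contains 0.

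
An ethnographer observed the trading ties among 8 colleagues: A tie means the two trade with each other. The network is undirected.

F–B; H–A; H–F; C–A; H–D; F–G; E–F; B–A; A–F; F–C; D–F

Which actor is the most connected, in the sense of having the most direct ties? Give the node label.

Degrees — A:4, B:2, C:2, D:2, E:1, F:7, G:1, H:3.
The maximum is 7, attained only by F.

F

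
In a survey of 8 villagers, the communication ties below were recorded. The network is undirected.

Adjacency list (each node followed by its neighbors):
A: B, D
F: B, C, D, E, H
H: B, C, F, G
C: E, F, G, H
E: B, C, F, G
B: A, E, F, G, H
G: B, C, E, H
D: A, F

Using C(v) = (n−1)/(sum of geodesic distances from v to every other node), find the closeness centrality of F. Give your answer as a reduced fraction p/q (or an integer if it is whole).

Distances from F: A:2, B:1, C:1, D:1, E:1, G:2, H:1. Sum = 9.
n = 8, so closeness = 7/9.

7/9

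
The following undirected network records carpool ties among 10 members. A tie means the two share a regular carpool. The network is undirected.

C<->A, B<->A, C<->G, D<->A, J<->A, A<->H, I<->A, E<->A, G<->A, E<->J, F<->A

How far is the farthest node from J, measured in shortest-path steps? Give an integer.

2

Distances from J: A:1, B:2, C:2, D:2, E:1, F:2, G:2, H:2, I:2.
The largest is 2 (to C, D, B, I, F, H, and G), so the eccentricity of J is 2.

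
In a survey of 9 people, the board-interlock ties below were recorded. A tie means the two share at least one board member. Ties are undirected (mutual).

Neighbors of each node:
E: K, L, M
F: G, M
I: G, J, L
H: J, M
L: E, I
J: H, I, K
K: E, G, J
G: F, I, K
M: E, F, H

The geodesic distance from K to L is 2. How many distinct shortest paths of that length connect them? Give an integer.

The shortest distance is 2, and the only length-2 path is K–E–L. So there is exactly 1 shortest path.

1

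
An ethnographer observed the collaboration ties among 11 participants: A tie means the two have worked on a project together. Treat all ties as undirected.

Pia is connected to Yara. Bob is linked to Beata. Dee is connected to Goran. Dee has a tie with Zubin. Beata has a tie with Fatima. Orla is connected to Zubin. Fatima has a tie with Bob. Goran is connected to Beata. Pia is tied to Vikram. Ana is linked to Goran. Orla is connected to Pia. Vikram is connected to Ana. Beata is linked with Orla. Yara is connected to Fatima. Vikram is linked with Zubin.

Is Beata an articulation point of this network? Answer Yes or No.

No

Even without Beata, every remaining node can still reach every other (the residual graph is connected), so Beata is not a cut vertex.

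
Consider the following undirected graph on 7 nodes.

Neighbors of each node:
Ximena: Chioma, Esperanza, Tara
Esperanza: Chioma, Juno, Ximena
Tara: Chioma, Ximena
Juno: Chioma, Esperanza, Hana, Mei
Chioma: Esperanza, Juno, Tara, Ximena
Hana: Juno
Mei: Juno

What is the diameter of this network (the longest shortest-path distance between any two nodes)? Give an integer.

3

Eccentricity of each node (its greatest distance to any other): Chioma:2, Esperanza:2, Hana:3, Juno:2, Mei:3, Tara:3, Ximena:3.
The maximum eccentricity is 3, realized for instance by the pair Ximena–Hana via Ximena – Chioma – Juno – Hana. So the diameter is 3.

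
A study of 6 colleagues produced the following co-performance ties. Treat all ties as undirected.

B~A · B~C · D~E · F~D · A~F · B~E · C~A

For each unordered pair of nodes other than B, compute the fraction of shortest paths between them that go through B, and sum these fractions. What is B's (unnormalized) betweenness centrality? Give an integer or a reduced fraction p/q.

5/2

Pairs whose geodesics pass through B — D–C: 1/2; E–C: 1; E–A: 1.
All other pairs contribute 0.
Summing the contributions gives betweenness(B) = 5/2.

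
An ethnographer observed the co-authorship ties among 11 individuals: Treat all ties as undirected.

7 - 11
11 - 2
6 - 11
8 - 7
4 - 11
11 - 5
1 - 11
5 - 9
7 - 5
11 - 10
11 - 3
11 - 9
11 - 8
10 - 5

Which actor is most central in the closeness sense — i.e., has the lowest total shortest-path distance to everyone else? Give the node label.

Farness (sum of distances to all others) for each node — 1:19, 2:19, 3:19, 4:19, 5:16, 6:19, 7:17, 8:18, 9:18, 10:18, 11:10.
The smallest farness is 10, for 11, so 11 has the highest closeness.

11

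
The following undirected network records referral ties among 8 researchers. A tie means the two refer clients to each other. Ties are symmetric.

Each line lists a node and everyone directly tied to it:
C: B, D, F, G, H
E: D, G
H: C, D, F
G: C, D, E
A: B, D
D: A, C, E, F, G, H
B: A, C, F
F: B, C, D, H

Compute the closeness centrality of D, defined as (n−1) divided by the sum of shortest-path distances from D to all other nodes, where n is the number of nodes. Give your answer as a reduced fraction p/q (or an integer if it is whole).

Distances from D: A:1, B:2, C:1, E:1, F:1, G:1, H:1. Sum = 8.
n = 8, so closeness = 7/8.

7/8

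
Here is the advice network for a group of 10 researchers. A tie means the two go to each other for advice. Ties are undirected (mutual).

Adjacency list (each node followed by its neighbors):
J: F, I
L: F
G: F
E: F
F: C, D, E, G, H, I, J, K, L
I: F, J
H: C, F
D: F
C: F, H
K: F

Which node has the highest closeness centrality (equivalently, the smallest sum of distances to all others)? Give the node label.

Farness (sum of distances to all others) for each node — C:16, D:17, E:17, F:9, G:17, H:16, I:16, J:16, K:17, L:17.
The smallest farness is 9, for F, so F has the highest closeness.

F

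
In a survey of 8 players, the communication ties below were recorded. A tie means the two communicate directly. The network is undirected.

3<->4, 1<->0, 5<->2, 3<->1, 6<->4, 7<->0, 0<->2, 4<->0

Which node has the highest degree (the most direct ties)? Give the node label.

Degrees — 0:4, 1:2, 2:2, 3:2, 4:3, 5:1, 6:1, 7:1.
The maximum is 4, attained only by 0.

0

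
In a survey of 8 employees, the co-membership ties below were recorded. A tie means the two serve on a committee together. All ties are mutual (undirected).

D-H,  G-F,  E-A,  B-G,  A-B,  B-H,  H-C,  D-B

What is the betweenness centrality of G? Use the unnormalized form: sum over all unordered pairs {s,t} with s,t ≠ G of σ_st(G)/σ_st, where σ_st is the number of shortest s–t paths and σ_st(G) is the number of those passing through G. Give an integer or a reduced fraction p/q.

Pairs whose geodesics pass through G — A–F: 1; H–F: 1; D–F: 1; B–F: 1; E–F: 1; F–C: 1.
All other pairs contribute 0.
Summing the contributions gives betweenness(G) = 6.

6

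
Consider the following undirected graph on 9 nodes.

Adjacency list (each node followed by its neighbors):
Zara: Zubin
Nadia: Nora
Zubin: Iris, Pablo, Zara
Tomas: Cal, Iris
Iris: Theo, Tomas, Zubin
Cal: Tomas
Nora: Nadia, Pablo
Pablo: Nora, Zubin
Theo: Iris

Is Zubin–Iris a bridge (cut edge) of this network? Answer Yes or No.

Yes

Without the Zubin–Iris edge there is no alternate route between Zubin and Iris, so the network disconnects. It is a bridge.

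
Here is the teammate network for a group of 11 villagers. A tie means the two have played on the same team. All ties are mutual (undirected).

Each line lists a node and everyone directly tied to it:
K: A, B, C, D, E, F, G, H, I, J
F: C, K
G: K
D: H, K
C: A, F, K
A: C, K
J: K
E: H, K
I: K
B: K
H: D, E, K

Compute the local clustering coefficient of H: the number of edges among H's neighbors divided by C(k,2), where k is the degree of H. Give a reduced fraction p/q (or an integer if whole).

H's neighbors: D, E, and K (k = 3).
Possible neighbor pairs: C(3,2) = 3. Edges among them: D–K, E–K → e = 2.
Clustering(H) = 2/3.

2/3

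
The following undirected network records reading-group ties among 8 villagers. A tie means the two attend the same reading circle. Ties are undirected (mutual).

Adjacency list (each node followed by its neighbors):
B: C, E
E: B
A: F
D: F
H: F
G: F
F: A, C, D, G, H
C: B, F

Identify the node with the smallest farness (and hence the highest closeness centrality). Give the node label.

Farness (sum of distances to all others) for each node — A:16, B:16, C:12, D:16, E:22, F:10, G:16, H:16.
The smallest farness is 10, for F, so F has the highest closeness.

F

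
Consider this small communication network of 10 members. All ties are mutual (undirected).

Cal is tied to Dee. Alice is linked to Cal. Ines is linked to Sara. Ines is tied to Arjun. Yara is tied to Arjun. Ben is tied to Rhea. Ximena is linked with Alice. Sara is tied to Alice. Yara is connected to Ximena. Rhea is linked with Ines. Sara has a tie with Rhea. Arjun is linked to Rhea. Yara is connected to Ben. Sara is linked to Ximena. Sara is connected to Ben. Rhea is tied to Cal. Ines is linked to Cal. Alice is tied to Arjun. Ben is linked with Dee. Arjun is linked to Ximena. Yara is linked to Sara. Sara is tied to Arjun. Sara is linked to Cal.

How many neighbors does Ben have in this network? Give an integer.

Ben is directly tied to Dee, Rhea, Sara, and Yara. That is 4 neighbors, so the degree of Ben is 4.

4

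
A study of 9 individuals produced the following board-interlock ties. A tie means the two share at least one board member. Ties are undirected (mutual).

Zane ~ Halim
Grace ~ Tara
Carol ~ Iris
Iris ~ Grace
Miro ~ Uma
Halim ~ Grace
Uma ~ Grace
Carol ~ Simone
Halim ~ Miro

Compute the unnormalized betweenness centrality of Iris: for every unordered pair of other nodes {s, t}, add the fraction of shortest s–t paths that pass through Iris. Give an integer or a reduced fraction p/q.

Pairs whose geodesics pass through Iris — Tara–Simone: 1; Tara–Carol: 1; Grace–Simone: 1; Grace–Carol: 1; Zane–Simone: 1; Zane–Carol: 1; Miro–Simone: 2/2; Miro–Carol: 2/2; Simone–Halim: 1; Simone–Uma: 1; Halim–Carol: 1; Uma–Carol: 1.
All other pairs contribute 0.
Summing the contributions gives betweenness(Iris) = 12.

12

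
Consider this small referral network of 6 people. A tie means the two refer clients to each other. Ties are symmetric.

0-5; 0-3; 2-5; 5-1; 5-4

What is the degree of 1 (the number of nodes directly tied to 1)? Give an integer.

1 is directly tied to 5. That is 1 neighbor, so the degree of 1 is 1.

1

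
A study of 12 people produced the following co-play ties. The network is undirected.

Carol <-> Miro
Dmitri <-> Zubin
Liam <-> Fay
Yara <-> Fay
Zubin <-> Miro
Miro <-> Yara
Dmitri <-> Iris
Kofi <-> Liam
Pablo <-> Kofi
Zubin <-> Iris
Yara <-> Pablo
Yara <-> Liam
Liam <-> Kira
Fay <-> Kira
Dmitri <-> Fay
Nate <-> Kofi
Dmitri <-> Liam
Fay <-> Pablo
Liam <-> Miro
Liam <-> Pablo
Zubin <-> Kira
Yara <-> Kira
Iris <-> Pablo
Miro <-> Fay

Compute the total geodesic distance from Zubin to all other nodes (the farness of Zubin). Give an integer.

Distances from Zubin: Carol:2, Dmitri:1, Fay:2, Iris:1, Kira:1, Kofi:3, Liam:2, Miro:1, Nate:4, Pablo:2, Yara:2.
Sum = 2 + 1 + 2 + 1 + 1 + 3 + 2 + 1 + 4 + 2 + 2 = 21.

21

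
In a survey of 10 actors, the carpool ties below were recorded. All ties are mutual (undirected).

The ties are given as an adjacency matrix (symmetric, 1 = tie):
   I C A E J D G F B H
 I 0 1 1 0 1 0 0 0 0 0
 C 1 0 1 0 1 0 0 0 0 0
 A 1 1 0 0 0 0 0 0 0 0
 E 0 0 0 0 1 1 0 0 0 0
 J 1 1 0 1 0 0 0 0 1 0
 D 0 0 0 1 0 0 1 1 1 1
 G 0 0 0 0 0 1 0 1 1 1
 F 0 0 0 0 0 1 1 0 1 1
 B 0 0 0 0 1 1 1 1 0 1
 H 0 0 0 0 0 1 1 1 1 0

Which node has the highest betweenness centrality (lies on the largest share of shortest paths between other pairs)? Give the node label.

J

Unnormalized betweenness of each node: A:0, B:14, C:7/2, D:7/2, E:2, F:0, G:0, H:0, I:7/2, J:37/2.
J has the largest value, 37/2, making it the main broker — the node through which the most shortest paths run.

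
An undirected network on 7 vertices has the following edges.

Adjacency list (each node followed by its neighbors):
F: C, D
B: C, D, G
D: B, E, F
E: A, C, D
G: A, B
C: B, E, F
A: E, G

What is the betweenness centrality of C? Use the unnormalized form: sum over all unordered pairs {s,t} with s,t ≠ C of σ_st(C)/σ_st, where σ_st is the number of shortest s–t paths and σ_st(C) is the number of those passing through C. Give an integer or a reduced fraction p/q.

Pairs whose geodesics pass through C — E–B: 1/2; E–F: 1/2; A–F: 1/2; G–F: 1/2; B–F: 1/2.
All other pairs contribute 0.
Summing the contributions gives betweenness(C) = 5/2.

5/2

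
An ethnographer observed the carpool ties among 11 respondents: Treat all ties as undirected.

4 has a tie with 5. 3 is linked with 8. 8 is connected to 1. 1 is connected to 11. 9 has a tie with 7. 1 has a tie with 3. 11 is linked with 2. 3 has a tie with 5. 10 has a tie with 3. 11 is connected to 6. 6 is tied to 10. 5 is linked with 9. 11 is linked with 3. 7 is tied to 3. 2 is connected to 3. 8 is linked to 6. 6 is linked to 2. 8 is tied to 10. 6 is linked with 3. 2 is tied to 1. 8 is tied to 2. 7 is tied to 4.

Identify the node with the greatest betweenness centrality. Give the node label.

Unnormalized betweenness of each node: 1:1/4, 2:1/2, 3:157/6, 4:1/3, 5:15/2, 6:13/12, 7:15/2, 8:13/12, 9:1/3, 10:0, 11:1/4.
3 has the largest value, 157/6, making it the main broker — the node through which the most shortest paths run.

3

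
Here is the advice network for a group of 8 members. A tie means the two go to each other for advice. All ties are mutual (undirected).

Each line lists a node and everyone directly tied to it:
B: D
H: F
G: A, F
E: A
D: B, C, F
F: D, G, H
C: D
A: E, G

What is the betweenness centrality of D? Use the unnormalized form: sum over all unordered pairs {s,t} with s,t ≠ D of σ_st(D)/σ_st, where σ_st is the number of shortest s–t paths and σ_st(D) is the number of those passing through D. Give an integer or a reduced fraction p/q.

11

Pairs whose geodesics pass through D — E–C: 1; E–B: 1; A–C: 1; A–B: 1; G–C: 1; G–B: 1; F–C: 1; F–B: 1; C–B: 1; C–H: 1; B–H: 1.
All other pairs contribute 0.
Summing the contributions gives betweenness(D) = 11.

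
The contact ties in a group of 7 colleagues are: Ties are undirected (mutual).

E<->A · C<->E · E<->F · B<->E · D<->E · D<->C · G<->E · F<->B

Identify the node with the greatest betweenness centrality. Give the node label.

Unnormalized betweenness of each node: A:0, B:0, C:0, D:0, E:13, F:0, G:0.
E has the largest value, 13, making it the main broker — the node through which the most shortest paths run.

E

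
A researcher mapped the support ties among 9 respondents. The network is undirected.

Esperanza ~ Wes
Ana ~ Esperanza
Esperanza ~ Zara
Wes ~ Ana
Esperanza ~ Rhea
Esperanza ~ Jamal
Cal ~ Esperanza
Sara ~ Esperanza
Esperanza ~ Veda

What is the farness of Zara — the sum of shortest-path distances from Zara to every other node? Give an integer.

15

Distances from Zara: Ana:2, Cal:2, Esperanza:1, Jamal:2, Rhea:2, Sara:2, Veda:2, Wes:2.
Sum = 2 + 2 + 1 + 2 + 2 + 2 + 2 + 2 = 15.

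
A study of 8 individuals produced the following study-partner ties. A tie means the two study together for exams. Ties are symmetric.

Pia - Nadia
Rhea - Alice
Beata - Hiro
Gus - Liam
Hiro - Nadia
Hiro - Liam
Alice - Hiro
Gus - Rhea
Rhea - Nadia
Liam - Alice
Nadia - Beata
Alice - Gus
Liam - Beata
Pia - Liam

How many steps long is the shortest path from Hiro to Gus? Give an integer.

2

One shortest route is Hiro – Alice – Gus, which uses 2 edges, and Hiro and Gus are not directly tied, so nothing shorter exists. So d(Hiro,Gus) = 2.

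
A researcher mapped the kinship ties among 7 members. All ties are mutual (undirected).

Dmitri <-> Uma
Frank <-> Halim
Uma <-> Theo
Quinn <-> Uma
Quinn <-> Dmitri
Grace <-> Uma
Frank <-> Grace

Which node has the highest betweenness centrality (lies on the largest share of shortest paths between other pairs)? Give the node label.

Uma

Unnormalized betweenness of each node: Dmitri:0, Frank:5, Grace:8, Halim:0, Quinn:0, Theo:0, Uma:11.
Uma has the largest value, 11, making it the main broker — the node through which the most shortest paths run.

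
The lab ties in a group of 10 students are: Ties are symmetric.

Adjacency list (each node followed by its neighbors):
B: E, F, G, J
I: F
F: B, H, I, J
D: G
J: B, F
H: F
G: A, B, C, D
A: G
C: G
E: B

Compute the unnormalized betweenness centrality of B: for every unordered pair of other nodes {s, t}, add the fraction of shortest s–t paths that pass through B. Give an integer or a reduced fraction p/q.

24

Pairs whose geodesics pass through B — J–C: 1; J–G: 1; J–D: 1; J–A: 1; J–E: 1; F–C: 1; F–G: 1; F–D: 1; F–A: 1; F–E: 1; C–I: 1; C–H: 1; C–E: 1; G–I: 1 … (+10 more pairs).
All other pairs contribute 0.
Summing the contributions gives betweenness(B) = 24.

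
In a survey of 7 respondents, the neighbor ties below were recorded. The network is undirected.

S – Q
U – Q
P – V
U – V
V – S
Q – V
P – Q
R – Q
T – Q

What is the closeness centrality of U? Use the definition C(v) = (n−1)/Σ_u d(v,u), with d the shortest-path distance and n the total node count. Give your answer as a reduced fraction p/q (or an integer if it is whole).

3/5

Distances from U: P:2, Q:1, R:2, S:2, T:2, V:1. Sum = 10.
n = 7, so closeness = 6/10 = 3/5.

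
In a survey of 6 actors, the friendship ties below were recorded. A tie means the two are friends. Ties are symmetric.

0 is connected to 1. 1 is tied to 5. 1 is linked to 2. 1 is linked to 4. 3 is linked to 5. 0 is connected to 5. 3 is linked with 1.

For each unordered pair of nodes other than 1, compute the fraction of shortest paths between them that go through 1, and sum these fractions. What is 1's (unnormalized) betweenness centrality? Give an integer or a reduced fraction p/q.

Pairs whose geodesics pass through 1 — 3–0: 1/2; 3–4: 1; 3–2: 1; 0–4: 1; 0–2: 1; 4–2: 1; 4–5: 1; 2–5: 1.
All other pairs contribute 0.
Summing the contributions gives betweenness(1) = 15/2.

15/2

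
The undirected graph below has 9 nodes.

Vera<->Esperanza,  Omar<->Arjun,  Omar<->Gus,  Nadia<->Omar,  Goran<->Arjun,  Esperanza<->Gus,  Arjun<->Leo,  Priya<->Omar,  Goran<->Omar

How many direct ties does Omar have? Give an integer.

Omar is directly tied to Arjun, Goran, Gus, Nadia, and Priya. That is 5 neighbors, so the degree of Omar is 5.

5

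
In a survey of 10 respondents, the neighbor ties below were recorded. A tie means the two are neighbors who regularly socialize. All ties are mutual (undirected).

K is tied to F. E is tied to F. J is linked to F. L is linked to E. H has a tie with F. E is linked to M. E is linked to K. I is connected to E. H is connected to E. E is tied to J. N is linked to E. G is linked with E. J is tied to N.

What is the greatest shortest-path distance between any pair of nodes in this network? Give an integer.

2

Eccentricity of each node (its greatest distance to any other): E:1, F:2, G:2, H:2, I:2, J:2, K:2, L:2, M:2, N:2.
The maximum eccentricity is 2, realized for instance by the pair N–M via N – E – M. So the diameter is 2.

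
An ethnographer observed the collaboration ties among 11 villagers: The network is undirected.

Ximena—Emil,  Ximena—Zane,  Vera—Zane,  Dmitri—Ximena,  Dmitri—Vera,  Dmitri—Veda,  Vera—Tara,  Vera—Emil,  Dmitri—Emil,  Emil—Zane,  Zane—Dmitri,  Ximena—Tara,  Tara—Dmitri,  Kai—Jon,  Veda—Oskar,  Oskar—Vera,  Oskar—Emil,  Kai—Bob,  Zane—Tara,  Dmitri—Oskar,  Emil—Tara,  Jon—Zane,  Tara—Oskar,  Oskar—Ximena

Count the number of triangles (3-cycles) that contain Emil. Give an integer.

13

Emil's neighbors: Dmitri, Oskar, Tara, Vera, Ximena, and Zane.
Neighbor pairs that are themselves tied: Emil–Dmitri–Oskar; Emil–Dmitri–Tara; Emil–Dmitri–Vera; Emil–Dmitri–Ximena; Emil–Dmitri–Zane; Emil–Oskar–Tara; Emil–Oskar–Vera; Emil–Oskar–Ximena; Emil–Tara–Vera; Emil–Tara–Ximena; Emil–Tara–Zane; Emil–Vera–Zane; Emil–Ximena–Zane. Each forms one triangle with Emil, for 13 in total.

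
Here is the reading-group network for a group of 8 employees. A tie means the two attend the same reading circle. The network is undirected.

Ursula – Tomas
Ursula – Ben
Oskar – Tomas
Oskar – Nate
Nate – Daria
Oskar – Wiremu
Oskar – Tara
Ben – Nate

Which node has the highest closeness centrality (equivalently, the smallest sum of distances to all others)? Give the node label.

Farness (sum of distances to all others) for each node — Ben:14, Daria:17, Nate:11, Oskar:10, Tara:16, Tomas:13, Ursula:15, Wiremu:16.
The smallest farness is 10, for Oskar, so Oskar has the highest closeness.

Oskar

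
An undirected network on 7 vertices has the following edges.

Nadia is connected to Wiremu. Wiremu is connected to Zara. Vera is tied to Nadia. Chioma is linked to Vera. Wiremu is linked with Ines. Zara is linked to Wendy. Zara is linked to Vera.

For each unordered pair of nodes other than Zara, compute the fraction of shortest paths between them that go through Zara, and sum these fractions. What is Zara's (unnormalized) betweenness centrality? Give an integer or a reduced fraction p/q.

7

Pairs whose geodesics pass through Zara — Chioma–Wiremu: 1/2; Chioma–Ines: 1/2; Chioma–Wendy: 1; Nadia–Wendy: 2/2; Wiremu–Vera: 1/2; Wiremu–Wendy: 1; Vera–Ines: 1/2; Vera–Wendy: 1; Ines–Wendy: 1.
All other pairs contribute 0.
Summing the contributions gives betweenness(Zara) = 7.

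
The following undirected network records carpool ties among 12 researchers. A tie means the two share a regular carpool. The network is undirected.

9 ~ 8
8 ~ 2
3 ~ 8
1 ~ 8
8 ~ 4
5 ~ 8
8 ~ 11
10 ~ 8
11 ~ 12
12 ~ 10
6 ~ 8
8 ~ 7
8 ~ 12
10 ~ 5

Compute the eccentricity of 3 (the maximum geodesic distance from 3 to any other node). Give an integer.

2

Distances from 3: 1:2, 2:2, 4:2, 5:2, 6:2, 7:2, 8:1, 9:2, 10:2, 11:2, 12:2.
The largest is 2 (to 10, 2, 11, 12, 6, 1, 4, 7, 9, and 5), so the eccentricity of 3 is 2.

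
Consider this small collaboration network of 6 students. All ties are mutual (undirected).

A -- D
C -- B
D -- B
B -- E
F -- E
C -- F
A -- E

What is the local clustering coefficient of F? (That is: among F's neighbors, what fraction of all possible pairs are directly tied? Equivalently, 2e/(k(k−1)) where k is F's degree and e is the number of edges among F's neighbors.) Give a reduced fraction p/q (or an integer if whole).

F's neighbors: C and E (k = 2).
Possible neighbor pairs: C(2,2) = 1. Edges among them: none → e = 0.
Clustering(F) = 0/1.

0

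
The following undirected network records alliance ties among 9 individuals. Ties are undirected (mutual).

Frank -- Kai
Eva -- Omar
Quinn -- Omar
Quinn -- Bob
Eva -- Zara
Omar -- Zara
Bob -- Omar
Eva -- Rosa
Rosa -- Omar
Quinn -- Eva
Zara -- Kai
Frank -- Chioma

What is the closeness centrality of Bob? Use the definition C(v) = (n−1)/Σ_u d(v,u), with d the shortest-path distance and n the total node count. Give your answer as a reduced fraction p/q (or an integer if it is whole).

2/5

Distances from Bob: Chioma:5, Eva:2, Frank:4, Kai:3, Omar:1, Quinn:1, Rosa:2, Zara:2. Sum = 20.
n = 9, so closeness = 8/20 = 2/5.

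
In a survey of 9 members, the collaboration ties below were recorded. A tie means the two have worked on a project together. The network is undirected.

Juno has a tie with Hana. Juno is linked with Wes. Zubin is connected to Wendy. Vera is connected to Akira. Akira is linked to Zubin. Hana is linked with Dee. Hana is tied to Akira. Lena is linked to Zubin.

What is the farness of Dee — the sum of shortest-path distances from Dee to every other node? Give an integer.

Distances from Dee: Akira:2, Hana:1, Juno:2, Lena:4, Vera:3, Wendy:4, Wes:3, Zubin:3.
Sum = 2 + 1 + 2 + 4 + 3 + 4 + 3 + 3 = 22.

22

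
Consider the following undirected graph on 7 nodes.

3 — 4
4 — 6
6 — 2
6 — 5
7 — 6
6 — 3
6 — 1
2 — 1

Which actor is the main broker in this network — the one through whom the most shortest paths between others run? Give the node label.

6

Unnormalized betweenness of each node: 1:0, 2:0, 3:0, 4:0, 5:0, 6:13, 7:0.
6 has the largest value, 13, making it the main broker — the node through which the most shortest paths run.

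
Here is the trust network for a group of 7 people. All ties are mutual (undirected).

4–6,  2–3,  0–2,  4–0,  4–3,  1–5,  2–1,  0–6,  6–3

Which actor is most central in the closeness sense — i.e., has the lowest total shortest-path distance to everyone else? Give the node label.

Farness (sum of distances to all others) for each node — 0:10, 1:12, 2:9, 3:10, 4:12, 5:17, 6:12.
The smallest farness is 9, for 2, so 2 has the highest closeness.

2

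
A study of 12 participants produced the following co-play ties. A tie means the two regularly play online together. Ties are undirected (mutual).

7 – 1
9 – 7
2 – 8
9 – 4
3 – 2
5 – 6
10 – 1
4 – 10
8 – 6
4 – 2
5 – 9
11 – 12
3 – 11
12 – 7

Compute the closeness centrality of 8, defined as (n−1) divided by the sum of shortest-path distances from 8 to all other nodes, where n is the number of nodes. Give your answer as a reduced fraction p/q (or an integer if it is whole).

11/29

Distances from 8: 1:4, 2:1, 3:2, 4:2, 5:2, 6:1, 7:4, 9:3, 10:3, 11:3, 12:4. Sum = 29.
n = 12, so closeness = 11/29.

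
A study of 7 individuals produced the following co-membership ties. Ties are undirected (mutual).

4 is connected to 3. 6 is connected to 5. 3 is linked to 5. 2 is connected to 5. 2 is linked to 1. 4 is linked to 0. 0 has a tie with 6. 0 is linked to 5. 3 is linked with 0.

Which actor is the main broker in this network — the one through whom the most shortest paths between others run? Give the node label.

5

Unnormalized betweenness of each node: 0:3, 1:0, 2:5, 3:3/2, 4:0, 5:17/2, 6:0.
5 has the largest value, 17/2, making it the main broker — the node through which the most shortest paths run.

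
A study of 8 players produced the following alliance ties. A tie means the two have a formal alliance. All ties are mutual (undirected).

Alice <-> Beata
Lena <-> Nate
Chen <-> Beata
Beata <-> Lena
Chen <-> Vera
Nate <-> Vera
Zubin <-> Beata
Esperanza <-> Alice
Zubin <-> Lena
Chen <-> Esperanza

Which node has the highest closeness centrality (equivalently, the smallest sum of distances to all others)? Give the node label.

Farness (sum of distances to all others) for each node — Alice:14, Beata:10, Chen:11, Esperanza:15, Lena:12, Nate:14, Vera:14, Zubin:14.
The smallest farness is 10, for Beata, so Beata has the highest closeness.

Beata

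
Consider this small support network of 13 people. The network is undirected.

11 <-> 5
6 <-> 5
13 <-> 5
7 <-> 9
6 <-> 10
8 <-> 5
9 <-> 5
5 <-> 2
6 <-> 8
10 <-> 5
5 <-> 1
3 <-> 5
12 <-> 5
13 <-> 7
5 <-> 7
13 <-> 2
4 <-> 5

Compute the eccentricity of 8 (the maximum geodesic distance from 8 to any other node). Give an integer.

Distances from 8: 1:2, 2:2, 3:2, 4:2, 5:1, 6:1, 7:2, 9:2, 10:2, 11:2, 12:2, 13:2.
The largest is 2 (to 11, 9, 1, 2, 12, 3, 7, 10, 13, and 4), so the eccentricity of 8 is 2.

2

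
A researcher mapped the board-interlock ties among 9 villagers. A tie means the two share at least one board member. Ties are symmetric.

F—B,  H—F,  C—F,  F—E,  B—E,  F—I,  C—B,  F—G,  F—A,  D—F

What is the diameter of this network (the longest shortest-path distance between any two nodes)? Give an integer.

2

Eccentricity of each node (its greatest distance to any other): A:2, B:2, C:2, D:2, E:2, F:1, G:2, H:2, I:2.
The maximum eccentricity is 2, realized for instance by the pair D–H via D – F – H. So the diameter is 2.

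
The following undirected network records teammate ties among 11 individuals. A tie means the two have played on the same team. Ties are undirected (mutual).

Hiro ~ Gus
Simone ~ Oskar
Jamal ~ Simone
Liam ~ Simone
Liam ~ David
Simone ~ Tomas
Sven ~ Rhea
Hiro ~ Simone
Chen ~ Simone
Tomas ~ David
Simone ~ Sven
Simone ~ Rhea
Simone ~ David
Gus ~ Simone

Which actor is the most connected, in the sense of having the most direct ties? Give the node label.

Simone

Degrees — Chen:1, David:3, Gus:2, Hiro:2, Jamal:1, Liam:2, Oskar:1, Rhea:2, Simone:10, Sven:2, Tomas:2.
The maximum is 10, attained only by Simone.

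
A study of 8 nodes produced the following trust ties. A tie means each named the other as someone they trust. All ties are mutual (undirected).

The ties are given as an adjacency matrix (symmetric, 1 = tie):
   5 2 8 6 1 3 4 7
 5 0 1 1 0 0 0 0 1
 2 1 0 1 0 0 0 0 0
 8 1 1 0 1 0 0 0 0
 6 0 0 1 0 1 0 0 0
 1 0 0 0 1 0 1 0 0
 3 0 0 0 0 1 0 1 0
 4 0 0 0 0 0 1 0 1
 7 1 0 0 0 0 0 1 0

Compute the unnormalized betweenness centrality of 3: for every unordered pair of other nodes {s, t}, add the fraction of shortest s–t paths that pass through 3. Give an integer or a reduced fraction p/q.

Pairs whose geodesics pass through 3 — 6–4: 1; 1–4: 1; 1–7: 1.
All other pairs contribute 0.
Summing the contributions gives betweenness(3) = 3.

3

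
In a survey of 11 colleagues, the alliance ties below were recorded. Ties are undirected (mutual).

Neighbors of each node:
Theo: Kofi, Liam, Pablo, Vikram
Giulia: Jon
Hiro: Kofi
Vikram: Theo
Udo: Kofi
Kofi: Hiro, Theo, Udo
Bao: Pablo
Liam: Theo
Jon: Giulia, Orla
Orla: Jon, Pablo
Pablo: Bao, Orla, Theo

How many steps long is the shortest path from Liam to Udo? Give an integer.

One shortest route is Liam – Theo – Kofi – Udo, which uses 3 edges, and at distance 2 from Liam we only reach {Kofi, Pablo, Vikram}, which does not include Udo. So d(Liam,Udo) = 3.

3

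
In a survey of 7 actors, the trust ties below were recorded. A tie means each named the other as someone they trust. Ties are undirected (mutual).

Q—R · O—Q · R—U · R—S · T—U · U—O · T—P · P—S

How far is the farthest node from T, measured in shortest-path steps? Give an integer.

Distances from T: O:2, P:1, Q:3, R:2, S:2, U:1.
The largest is 3 (to Q), so the eccentricity of T is 3.

3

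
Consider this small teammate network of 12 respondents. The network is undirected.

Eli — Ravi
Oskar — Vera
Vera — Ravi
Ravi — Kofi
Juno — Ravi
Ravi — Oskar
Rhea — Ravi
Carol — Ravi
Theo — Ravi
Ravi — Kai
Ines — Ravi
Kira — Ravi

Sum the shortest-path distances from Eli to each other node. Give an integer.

Distances from Eli: Carol:2, Ines:2, Juno:2, Kai:2, Kira:2, Kofi:2, Oskar:2, Ravi:1, Rhea:2, Theo:2, Vera:2.
Sum = 2 + 2 + 2 + 2 + 2 + 2 + 2 + 1 + 2 + 2 + 2 = 21.

21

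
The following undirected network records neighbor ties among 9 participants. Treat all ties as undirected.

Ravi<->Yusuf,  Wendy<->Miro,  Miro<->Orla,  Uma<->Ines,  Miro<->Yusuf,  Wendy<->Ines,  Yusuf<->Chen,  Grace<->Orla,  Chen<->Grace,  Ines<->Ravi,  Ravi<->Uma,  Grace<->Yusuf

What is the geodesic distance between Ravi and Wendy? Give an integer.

One shortest route is Ravi – Ines – Wendy, which uses 2 edges, and Ravi and Wendy are not directly tied, so nothing shorter exists. So d(Ravi,Wendy) = 2.

2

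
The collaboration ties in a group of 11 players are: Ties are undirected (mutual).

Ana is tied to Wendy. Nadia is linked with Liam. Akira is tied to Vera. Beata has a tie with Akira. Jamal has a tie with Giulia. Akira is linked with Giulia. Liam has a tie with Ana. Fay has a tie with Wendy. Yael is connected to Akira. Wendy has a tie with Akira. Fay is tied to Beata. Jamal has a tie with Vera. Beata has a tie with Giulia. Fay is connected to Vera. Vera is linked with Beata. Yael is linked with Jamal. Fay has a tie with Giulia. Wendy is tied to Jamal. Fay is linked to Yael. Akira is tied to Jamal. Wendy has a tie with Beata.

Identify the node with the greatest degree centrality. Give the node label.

Degrees — Akira:6, Ana:2, Beata:5, Fay:5, Giulia:4, Jamal:5, Liam:2, Nadia:1, Vera:4, Wendy:5, Yael:3.
The maximum is 6, attained only by Akira.

Akira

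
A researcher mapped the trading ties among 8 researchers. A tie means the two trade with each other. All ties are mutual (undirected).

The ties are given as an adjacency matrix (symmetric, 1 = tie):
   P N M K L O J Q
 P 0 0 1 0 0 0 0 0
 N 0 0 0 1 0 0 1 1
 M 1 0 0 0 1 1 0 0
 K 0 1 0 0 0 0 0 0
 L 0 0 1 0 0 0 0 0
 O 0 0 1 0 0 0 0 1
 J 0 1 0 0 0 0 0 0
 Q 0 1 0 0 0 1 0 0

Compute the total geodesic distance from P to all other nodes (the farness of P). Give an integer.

Distances from P: J:5, K:5, L:2, M:1, N:4, O:2, Q:3.
Sum = 5 + 5 + 2 + 1 + 4 + 2 + 3 = 22.

22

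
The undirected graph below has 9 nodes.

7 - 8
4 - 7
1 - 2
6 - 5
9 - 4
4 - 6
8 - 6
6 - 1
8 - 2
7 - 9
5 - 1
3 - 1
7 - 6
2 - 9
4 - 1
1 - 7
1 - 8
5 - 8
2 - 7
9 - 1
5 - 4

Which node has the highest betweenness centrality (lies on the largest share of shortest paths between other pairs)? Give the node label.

1

Unnormalized betweenness of each node: 1:59/6, 2:1/3, 3:0, 4:13/12, 5:1/4, 6:1/2, 7:19/12, 8:13/12, 9:1/3.
1 has the largest value, 59/6, making it the main broker — the node through which the most shortest paths run.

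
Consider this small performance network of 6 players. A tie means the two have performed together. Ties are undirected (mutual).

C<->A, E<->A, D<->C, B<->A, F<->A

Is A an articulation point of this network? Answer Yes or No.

Yes

Removing A leaves {B} with no path to {C and D}, so the network splits into 4 components. A is a cut vertex.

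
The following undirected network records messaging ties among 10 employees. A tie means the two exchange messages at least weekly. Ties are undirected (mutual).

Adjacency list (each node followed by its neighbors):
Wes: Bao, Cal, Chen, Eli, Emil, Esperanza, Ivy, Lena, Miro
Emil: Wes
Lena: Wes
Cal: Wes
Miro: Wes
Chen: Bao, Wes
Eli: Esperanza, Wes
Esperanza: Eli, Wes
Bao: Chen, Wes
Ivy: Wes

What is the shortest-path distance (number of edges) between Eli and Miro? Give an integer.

One shortest route is Eli – Wes – Miro, which uses 2 edges, and Eli and Miro are not directly tied, so nothing shorter exists. So d(Eli,Miro) = 2.

2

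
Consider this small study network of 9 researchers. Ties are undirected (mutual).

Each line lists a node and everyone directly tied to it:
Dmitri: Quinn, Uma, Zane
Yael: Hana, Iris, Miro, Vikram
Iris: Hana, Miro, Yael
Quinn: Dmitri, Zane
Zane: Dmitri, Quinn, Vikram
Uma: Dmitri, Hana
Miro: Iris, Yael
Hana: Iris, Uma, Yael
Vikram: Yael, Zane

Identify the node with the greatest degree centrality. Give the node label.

Yael

Degrees — Dmitri:3, Hana:3, Iris:3, Miro:2, Quinn:2, Uma:2, Vikram:2, Yael:4, Zane:3.
The maximum is 4, attained only by Yael.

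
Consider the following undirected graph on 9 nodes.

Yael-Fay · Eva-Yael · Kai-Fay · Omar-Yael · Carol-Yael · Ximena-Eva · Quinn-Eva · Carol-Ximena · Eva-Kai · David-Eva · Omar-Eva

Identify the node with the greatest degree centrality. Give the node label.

Degrees — Carol:2, David:1, Eva:6, Fay:2, Kai:2, Omar:2, Quinn:1, Ximena:2, Yael:4.
The maximum is 6, attained only by Eva.

Eva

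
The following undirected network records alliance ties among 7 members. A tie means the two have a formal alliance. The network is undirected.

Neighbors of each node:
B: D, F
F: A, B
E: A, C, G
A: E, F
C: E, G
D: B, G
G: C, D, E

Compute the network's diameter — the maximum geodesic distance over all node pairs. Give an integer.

Eccentricity of each node (its greatest distance to any other): A:3, B:3, C:3, D:3, E:3, F:3, G:3.
The maximum eccentricity is 3, realized for instance by the pair C–B via C – G – D – B. So the diameter is 3.

3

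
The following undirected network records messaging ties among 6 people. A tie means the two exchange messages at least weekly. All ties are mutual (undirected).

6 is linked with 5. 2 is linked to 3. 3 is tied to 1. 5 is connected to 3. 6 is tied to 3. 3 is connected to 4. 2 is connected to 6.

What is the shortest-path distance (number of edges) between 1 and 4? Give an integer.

2

One shortest route is 1 – 3 – 4, which uses 2 edges, and 1 and 4 are not directly tied, so nothing shorter exists. So d(1,4) = 2.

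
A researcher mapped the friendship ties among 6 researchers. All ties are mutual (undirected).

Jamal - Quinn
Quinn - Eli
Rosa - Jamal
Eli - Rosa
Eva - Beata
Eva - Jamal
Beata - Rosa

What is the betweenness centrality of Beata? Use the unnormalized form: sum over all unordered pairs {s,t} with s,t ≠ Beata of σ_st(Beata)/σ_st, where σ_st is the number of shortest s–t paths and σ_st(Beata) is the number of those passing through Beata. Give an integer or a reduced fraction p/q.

Pairs whose geodesics pass through Beata — Eli–Eva: 1/3; Rosa–Eva: 1/2.
All other pairs contribute 0.
Summing the contributions gives betweenness(Beata) = 5/6.

5/6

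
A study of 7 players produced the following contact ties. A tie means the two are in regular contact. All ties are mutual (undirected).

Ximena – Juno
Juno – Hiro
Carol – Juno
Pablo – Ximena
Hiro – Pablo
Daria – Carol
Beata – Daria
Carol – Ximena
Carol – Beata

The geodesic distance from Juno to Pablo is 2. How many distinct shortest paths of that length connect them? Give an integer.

The shortest distance is 2. The length-2 paths are: Juno–Hiro–Pablo; Juno–Ximena–Pablo.
That gives 2 distinct shortest paths.

2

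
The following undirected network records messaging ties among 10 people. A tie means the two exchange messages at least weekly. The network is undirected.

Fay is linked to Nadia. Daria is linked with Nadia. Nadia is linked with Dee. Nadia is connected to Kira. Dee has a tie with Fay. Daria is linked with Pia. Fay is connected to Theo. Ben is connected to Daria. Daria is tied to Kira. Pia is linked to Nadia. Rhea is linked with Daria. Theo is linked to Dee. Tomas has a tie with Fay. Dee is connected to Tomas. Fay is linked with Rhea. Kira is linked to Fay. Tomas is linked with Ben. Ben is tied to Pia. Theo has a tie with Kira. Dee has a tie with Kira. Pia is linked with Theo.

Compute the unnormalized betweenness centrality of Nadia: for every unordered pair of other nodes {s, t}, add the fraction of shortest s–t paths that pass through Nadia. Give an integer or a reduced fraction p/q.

Pairs whose geodesics pass through Nadia — Kira–Pia: 1/3; Daria–Fay: 1/3; Daria–Dee: 1/2; Pia–Fay: 1/2; Pia–Dee: 1/2.
All other pairs contribute 0.
Summing the contributions gives betweenness(Nadia) = 13/6.

13/6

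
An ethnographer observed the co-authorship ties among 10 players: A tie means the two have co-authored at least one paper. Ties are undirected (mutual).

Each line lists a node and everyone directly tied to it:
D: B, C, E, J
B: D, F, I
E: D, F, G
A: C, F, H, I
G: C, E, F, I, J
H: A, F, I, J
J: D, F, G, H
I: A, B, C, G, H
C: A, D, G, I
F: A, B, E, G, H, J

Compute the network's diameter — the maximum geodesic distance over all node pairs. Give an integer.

Eccentricity of each node (its greatest distance to any other): A:2, B:2, C:2, D:2, E:2, F:2, G:2, H:2, I:2, J:2.
The maximum eccentricity is 2, realized for instance by the pair C–H via C – I – H. So the diameter is 2.

2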